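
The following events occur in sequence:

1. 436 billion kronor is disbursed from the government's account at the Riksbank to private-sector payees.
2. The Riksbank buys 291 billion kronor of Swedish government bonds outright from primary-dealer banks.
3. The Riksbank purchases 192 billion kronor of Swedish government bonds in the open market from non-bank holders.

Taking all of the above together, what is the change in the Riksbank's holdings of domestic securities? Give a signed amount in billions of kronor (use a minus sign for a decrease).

+483 billion

Government spending 436 billion kronor: the Riksbank's securities portfolio is untouched → 0.
OMO purchase (from banks) 291 billion kronor: securities added to the Riksbank's portfolio → +291B.
Asset purchase (from non-banks) 192 billion kronor: securities added to the Riksbank's portfolio → +192B.
Net: 0 + 291 + 192 = +483 billion.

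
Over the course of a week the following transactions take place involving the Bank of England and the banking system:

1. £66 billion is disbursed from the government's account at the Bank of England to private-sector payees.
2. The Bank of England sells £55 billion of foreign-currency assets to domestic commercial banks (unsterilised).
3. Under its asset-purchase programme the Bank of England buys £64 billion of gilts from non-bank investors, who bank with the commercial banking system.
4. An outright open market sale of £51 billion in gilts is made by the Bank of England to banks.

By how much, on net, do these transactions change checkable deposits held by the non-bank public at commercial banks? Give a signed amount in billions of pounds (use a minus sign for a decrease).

Bank of England balance sheet:
  Assets:      Securities +£13B, Foreign assets −£55B
  Liabilities: Bank reserves +£24B, Government deposits −£66B
Commercial banking system:
  Assets:      Reserves at CB +£24B, Securities +£51B, Foreign assets +£55B
  Liabilities: Checkable deposits +£130B
So the change in checkable deposits held by the non-bank public at commercial banks is +£130 billion.

+£130 billion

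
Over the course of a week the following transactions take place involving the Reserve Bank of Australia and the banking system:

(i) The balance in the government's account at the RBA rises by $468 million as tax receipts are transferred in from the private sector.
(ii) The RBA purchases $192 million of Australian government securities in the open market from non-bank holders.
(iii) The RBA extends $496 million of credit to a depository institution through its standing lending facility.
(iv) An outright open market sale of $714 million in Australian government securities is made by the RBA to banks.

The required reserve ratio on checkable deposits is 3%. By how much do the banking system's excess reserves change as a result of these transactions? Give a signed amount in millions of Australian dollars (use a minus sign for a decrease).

-$485.72 million

Government account inflow $468 million: reserves −$468M, deposits −$468M.
Asset purchase (from non-banks) $192 million: reserves +$192M, deposits +$192M.
Discount-window loan $496 million: reserves +$496M, deposits 0.
OMO sale (to banks) $714 million: reserves −$714M, deposits 0.
Totals: Δreserves = −$494M, Δdeposits = −$276M.
Δrequired reserves = 3% × −$276M = −$8.28M.
Δexcess reserves = Δreserves − Δrequired = −$494M − (−$8.28M) = -$485.72 million.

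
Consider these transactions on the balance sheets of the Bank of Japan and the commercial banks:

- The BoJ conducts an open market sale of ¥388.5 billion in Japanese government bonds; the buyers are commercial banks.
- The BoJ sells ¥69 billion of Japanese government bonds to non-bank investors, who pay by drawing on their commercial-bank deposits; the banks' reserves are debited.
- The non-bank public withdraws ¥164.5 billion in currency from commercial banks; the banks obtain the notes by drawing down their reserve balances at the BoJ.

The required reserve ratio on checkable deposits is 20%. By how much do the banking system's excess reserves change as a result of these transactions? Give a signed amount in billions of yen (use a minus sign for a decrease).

-¥575.3 billion

OMO sale (to banks) ¥388.5 billion: reserves −¥388.5B, deposits 0.
Asset sale (to non-banks) ¥69 billion: reserves −¥69B, deposits −¥69B.
Currency withdrawal ¥164.5 billion: reserves −¥164.5B, deposits −¥164.5B.
Totals: Δreserves = −¥622B, Δdeposits = −¥233.5B.
Δrequired reserves = 20% × −¥233.5B = −¥46.7B.
Δexcess reserves = Δreserves − Δrequired = −¥622B − (−¥46.7B) = -¥575.3 billion.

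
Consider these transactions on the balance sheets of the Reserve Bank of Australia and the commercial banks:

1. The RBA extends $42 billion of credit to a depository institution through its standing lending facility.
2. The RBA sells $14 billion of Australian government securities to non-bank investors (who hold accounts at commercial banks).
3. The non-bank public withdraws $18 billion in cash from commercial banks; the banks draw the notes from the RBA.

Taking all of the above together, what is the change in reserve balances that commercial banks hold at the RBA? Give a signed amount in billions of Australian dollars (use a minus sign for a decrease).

Discount-window loan $42 billion: the loan is credited to the bank's reserve account → +$42B.
Asset sale (to non-banks) $14 billion: the non-bank buyers' banks settle from reserves → −$14B.
Currency withdrawal $18 billion: banks swap reserves for currency → −$18B.
Net: 42 − 14 − 18 = +$10 billion.

+$10 billion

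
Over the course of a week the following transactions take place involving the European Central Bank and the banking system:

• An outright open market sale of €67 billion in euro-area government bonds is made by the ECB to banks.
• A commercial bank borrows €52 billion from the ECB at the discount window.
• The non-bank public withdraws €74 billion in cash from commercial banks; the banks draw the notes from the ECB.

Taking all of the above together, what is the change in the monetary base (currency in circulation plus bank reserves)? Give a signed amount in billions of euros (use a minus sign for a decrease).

OMO sale (to banks) €67 billion: ECB balance sheet contracts → −€67B.
Discount-window loan €52 billion: ECB balance sheet expands → +€52B.
Currency withdrawal €74 billion: just a shift between currency and reserves — both are base money → 0.
Net: −67 + 52 + 0 = -€15 billion.

-€15 billion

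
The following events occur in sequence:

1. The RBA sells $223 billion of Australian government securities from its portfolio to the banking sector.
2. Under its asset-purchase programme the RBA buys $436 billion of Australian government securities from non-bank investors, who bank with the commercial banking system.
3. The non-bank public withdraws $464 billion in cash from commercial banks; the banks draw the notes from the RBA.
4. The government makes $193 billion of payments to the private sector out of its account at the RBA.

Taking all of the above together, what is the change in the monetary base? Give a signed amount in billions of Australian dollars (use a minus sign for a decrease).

+$406 billion

RBA balance sheet:
  Assets:      Securities +$213B
  Liabilities: Bank reserves −$58B, Currency in circulation +$464B, Government deposits −$193B
Commercial banking system:
  Assets:      Reserves at CB −$58B, Securities +$223B
  Liabilities: Checkable deposits +$165B
Monetary base = currency + reserves: +$464B + (−$58B) = +$406 billion.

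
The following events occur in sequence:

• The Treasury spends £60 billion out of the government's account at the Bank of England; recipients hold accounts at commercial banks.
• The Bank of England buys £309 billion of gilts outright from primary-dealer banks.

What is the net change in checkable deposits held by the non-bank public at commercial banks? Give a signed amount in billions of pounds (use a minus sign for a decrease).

+£60 billion

Government spending £60 billion: non-bank counterparties' bank balances rise → +£60B.
OMO purchase (from banks) £309 billion: the counterparty is a bank, so public deposits are unchanged → 0.
Net: 60 + 0 = +£60 billion.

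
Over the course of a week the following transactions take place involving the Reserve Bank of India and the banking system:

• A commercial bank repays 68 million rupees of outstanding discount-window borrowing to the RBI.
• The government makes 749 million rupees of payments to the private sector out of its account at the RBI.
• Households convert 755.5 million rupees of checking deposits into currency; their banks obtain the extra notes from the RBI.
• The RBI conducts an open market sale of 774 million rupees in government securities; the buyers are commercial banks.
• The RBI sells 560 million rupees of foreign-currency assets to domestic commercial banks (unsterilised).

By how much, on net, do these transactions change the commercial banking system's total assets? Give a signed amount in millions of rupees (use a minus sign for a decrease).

-74.5 million

RBI balance sheet:
  Assets:      Securities −774M, Loans to banks −68M, Foreign assets −560M
  Liabilities: Bank reserves −1408.5M, Currency in circulation +755.5M, Government deposits −749M
Commercial banking system:
  Assets:      Reserves at CB −1408.5M, Securities +774M, Foreign assets +560M
  Liabilities: Checkable deposits −6.5M, Borrowings from CB −68M
Change in total bank assets = -74.5 million.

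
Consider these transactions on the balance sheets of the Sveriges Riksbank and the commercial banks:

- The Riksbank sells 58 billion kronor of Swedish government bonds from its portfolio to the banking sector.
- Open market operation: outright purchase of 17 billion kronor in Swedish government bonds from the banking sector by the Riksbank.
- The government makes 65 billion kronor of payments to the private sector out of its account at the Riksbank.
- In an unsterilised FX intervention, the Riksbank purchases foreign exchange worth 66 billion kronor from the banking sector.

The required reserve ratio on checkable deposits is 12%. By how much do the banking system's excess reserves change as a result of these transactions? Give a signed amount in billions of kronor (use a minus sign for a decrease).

OMO sale (to banks) 58 billion kronor: reserves −58B, deposits 0.
OMO purchase (from banks) 17 billion kronor: reserves +17B, deposits 0.
Government spending 65 billion kronor: reserves +65B, deposits +65B.
FX purchase 66 billion kronor: reserves +66B, deposits 0.
Totals: Δreserves = +90B, Δdeposits = +65B.
Δrequired reserves = 12% × +65B = +7.8B.
Δexcess reserves = Δreserves − Δrequired = +90B − (+7.8B) = +82.2 billion.

+82.2 billion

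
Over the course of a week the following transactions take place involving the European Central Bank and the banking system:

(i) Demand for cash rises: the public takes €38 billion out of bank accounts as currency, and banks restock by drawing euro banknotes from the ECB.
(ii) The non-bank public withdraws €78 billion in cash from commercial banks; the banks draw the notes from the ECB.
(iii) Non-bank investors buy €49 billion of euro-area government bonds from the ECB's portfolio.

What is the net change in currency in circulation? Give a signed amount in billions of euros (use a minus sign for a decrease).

ECB balance sheet:
  Assets:      Securities −€49B
  Liabilities: Bank reserves −€165B, Currency in circulation +€116B
Commercial banking system:
  Assets:      Reserves at CB −€165B
  Liabilities: Checkable deposits −€165B
So the change in currency in circulation is +€116 billion.

+€116 billion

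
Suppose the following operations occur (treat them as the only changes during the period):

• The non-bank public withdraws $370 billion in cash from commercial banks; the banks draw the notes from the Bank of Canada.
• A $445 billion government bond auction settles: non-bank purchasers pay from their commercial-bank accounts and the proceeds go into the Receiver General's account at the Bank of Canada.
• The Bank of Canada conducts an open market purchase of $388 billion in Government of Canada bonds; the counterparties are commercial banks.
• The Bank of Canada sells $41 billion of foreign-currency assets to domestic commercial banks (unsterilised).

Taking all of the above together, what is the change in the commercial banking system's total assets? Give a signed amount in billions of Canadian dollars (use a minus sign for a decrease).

Currency withdrawal $370 billion: bank balance sheets shrink → −$370B.
Government account inflow $445 billion: bank balance sheets shrink → −$445B.
OMO purchase (from banks) $388 billion: just an asset swap on bank balance sheets → 0.
FX sale $41 billion: just an asset swap on bank balance sheets → 0.
Net: −370 − 445 + 0 + 0 = -$815 billion.

-$815 billion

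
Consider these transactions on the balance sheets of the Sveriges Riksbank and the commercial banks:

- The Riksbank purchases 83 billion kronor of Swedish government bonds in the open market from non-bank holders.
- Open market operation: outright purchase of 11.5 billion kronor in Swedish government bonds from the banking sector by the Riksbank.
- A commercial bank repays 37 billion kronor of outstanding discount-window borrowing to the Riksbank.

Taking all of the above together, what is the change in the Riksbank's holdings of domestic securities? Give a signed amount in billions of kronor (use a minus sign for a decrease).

+94.5 billion

Asset purchase (from non-banks) 83 billion kronor: securities added to the Riksbank's portfolio → +83B.
OMO purchase (from banks) 11.5 billion kronor: securities added to the Riksbank's portfolio → +11.5B.
Discount-window repayment 37 billion kronor: the Riksbank's securities portfolio is untouched → 0.
Net: 83 + 11.5 + 0 = +94.5 billion.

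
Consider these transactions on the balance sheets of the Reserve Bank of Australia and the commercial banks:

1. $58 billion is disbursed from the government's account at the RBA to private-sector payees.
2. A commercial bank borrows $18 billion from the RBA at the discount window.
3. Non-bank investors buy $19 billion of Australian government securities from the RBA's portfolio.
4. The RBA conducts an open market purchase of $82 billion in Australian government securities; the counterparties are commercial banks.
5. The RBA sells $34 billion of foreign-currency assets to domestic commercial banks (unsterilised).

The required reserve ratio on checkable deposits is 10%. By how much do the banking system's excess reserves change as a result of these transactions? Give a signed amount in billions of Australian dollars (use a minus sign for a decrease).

+$101.1 billion

Government spending $58 billion: reserves +$58B, deposits +$58B.
Discount-window loan $18 billion: reserves +$18B, deposits 0.
Asset sale (to non-banks) $19 billion: reserves −$19B, deposits −$19B.
OMO purchase (from banks) $82 billion: reserves +$82B, deposits 0.
FX sale $34 billion: reserves −$34B, deposits 0.
Totals: Δreserves = +$105B, Δdeposits = +$39B.
Δrequired reserves = 10% × +$39B = +$3.9B.
Δexcess reserves = Δreserves − Δrequired = +$105B − (+$3.9B) = +$101.1 billion.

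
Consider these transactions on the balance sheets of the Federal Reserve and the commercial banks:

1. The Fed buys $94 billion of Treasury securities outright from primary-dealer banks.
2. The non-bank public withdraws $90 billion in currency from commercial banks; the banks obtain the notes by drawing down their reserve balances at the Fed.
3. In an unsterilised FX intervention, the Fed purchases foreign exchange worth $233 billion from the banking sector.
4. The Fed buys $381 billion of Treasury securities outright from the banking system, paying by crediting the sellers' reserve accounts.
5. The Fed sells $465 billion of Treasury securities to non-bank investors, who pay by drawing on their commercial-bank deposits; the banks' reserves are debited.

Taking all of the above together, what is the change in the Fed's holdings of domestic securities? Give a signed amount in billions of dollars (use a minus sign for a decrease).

Fed balance sheet:
  Assets:      Securities +$10B, Foreign assets +$233B
  Liabilities: Bank reserves +$153B, Currency in circulation +$90B
Commercial banking system:
  Assets:      Reserves at CB +$153B, Securities −$475B, Foreign assets −$233B
  Liabilities: Checkable deposits −$555B
So the change in the Fed's holdings of domestic securities is +$10 billion.

+$10 billion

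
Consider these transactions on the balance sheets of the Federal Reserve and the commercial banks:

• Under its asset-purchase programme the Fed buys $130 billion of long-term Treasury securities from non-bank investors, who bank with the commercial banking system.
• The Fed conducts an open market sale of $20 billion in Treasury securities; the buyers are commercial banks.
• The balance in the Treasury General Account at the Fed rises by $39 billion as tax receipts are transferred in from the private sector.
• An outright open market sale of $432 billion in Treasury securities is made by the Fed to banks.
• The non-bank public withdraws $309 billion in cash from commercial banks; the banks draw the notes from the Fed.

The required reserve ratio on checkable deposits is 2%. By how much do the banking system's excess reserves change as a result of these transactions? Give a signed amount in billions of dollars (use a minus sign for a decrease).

-$665.64 billion

Asset purchase (from non-banks) $130 billion: reserves +$130B, deposits +$130B.
OMO sale (to banks) $20 billion: reserves −$20B, deposits 0.
Government account inflow $39 billion: reserves −$39B, deposits −$39B.
OMO sale (to banks) $432 billion: reserves −$432B, deposits 0.
Currency withdrawal $309 billion: reserves −$309B, deposits −$309B.
Totals: Δreserves = −$670B, Δdeposits = −$218B.
Δrequired reserves = 2% × −$218B = −$4.36B.
Δexcess reserves = Δreserves − Δrequired = −$670B − (−$4.36B) = -$665.64 billion.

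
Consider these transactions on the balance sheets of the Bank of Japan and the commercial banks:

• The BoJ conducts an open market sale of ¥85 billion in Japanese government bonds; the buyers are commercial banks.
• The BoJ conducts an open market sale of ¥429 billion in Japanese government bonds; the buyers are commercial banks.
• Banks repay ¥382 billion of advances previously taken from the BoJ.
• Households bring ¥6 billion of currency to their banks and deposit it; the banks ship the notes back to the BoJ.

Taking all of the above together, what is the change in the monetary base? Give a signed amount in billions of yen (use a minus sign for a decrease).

BoJ balance sheet:
  Assets:      Securities −¥514B, Loans to banks −¥382B
  Liabilities: Bank reserves −¥890B, Currency in circulation −¥6B
Commercial banking system:
  Assets:      Reserves at CB −¥890B, Securities +¥514B
  Liabilities: Checkable deposits +¥6B, Borrowings from CB −¥382B
Monetary base = currency + reserves: −¥6B + (−¥890B) = -¥896 billion.

-¥896 billion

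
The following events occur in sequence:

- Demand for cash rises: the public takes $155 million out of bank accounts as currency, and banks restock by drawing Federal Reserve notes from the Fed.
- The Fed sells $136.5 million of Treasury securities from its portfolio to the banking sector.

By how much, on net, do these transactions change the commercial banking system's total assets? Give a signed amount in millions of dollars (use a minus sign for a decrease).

Fed balance sheet:
  Assets:      Securities −$136.5M
  Liabilities: Bank reserves −$291.5M, Currency in circulation +$155M
Commercial banking system:
  Assets:      Reserves at CB −$291.5M, Securities +$136.5M
  Liabilities: Checkable deposits −$155M
Change in total bank assets = -$155 million.

-$155 million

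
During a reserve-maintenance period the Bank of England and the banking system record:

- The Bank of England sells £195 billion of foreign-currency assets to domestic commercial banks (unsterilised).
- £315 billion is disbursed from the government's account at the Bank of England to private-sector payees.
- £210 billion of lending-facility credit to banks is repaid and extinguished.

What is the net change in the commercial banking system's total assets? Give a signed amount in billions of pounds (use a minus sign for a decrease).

+£105 billion

Bank of England balance sheet:
  Assets:      Loans to banks −£210B, Foreign assets −£195B
  Liabilities: Bank reserves −£90B, Government deposits −£315B
Commercial banking system:
  Assets:      Reserves at CB −£90B, Foreign assets +£195B
  Liabilities: Checkable deposits +£315B, Borrowings from CB −£210B
Change in total bank assets = +£105 billion.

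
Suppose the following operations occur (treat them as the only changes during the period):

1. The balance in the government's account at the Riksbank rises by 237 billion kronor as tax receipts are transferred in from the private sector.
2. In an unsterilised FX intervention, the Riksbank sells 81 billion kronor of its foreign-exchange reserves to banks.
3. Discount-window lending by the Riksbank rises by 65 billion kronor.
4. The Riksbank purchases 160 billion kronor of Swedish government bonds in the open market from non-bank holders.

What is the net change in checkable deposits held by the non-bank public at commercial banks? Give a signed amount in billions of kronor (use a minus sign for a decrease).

Government account inflow 237 billion kronor: non-bank counterparties' bank balances fall → −237B.
FX sale 81 billion kronor: the counterparty is a bank, so public deposits are unchanged → 0.
Discount-window loan 65 billion kronor: the counterparty is a bank, so public deposits are unchanged → 0.
Asset purchase (from non-banks) 160 billion kronor: non-bank counterparties' bank balances rise → +160B.
Net: −237 + 0 + 0 + 160 = -77 billion.

-77 billion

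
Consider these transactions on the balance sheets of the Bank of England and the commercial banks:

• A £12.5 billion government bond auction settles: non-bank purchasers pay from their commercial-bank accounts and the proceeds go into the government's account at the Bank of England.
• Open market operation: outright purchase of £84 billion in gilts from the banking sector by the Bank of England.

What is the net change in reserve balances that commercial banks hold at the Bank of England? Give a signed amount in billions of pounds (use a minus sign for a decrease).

+£71.5 billion

Bank of England balance sheet:
  Assets:      Securities +£84B
  Liabilities: Bank reserves +£71.5B, Government deposits +£12.5B
So the change in reserve balances that commercial banks hold at the Bank of England is +£71.5 billion.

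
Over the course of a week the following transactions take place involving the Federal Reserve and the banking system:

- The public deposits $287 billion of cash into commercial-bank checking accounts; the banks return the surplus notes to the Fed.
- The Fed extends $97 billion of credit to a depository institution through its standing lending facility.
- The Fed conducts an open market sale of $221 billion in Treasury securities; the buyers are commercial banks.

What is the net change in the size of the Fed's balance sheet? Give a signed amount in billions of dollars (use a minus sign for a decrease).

Currency deposit $287 billion: only the composition of liabilities changes → 0.
Discount-window loan $97 billion: a Fed asset is acquired → +$97B.
OMO sale (to banks) $221 billion: a Fed asset is shed → −$221B.
Net: 0 + 97 − 221 = -$124 billion.

-$124 billion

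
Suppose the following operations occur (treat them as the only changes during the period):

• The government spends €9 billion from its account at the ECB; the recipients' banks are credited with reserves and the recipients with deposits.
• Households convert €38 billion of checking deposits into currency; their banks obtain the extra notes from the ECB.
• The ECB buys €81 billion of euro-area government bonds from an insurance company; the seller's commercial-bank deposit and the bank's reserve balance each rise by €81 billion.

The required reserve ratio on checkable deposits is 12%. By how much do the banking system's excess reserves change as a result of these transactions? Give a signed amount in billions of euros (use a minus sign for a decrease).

Government spending €9 billion: reserves +€9B, deposits +€9B.
Currency withdrawal €38 billion: reserves −€38B, deposits −€38B.
Asset purchase (from non-banks) €81 billion: reserves +€81B, deposits +€81B.
Totals: Δreserves = +€52B, Δdeposits = +€52B.
Δrequired reserves = 12% × +€52B = +€6.24B.
Δexcess reserves = Δreserves − Δrequired = +€52B − (+€6.24B) = +€45.76 billion.

+€45.76 billion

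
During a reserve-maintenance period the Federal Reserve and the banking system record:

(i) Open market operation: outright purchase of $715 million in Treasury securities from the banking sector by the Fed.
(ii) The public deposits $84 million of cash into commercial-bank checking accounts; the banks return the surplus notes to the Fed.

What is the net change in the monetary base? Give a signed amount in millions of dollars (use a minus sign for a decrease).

OMO purchase (from banks) $715 million: Fed balance sheet expands → +$715M.
Currency deposit $84 million: just a shift between currency and reserves — both are base money → 0.
Net: 715 + 0 = +$715 million.

+$715 million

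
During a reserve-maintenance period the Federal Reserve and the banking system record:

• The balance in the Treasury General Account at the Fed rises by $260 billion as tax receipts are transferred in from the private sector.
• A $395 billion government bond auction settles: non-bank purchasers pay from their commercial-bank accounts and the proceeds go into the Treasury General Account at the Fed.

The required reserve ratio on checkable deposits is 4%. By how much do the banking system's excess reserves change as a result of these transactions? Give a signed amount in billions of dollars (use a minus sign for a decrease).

-$628.8 billion

Government account inflow $260 billion: reserves −$260B, deposits −$260B.
Government account inflow $395 billion: reserves −$395B, deposits −$395B.
Totals: Δreserves = −$655B, Δdeposits = −$655B.
Δrequired reserves = 4% × −$655B = −$26.2B.
Δexcess reserves = Δreserves − Δrequired = −$655B − (−$26.2B) = -$628.8 billion.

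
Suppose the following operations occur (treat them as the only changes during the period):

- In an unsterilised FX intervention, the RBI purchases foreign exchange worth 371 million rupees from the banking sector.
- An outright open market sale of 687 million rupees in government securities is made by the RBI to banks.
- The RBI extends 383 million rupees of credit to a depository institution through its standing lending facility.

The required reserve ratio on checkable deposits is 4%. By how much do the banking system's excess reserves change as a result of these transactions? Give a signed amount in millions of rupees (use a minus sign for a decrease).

FX purchase 371 million rupees: reserves +371M, deposits 0.
OMO sale (to banks) 687 million rupees: reserves −687M, deposits 0.
Discount-window loan 383 million rupees: reserves +383M, deposits 0.
Totals: Δreserves = +67M, Δdeposits = 0.
Δrequired reserves = 4% × 0 = 0.
Δexcess reserves = Δreserves − Δrequired = +67M − (0) = +67 million.

+67 million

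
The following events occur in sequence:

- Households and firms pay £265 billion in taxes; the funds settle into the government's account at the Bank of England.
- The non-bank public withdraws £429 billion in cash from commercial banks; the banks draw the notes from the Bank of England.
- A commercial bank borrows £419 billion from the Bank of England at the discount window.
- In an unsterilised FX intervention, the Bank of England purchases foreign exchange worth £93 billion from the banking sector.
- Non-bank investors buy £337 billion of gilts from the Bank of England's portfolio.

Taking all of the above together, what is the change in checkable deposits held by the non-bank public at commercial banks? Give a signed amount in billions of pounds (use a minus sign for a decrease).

Bank of England balance sheet:
  Assets:      Securities −£337B, Loans to banks +£419B, Foreign assets +£93B
  Liabilities: Bank reserves −£519B, Currency in circulation +£429B, Government deposits +£265B
Commercial banking system:
  Assets:      Reserves at CB −£519B, Foreign assets −£93B
  Liabilities: Checkable deposits −£1031B, Borrowings from CB +£419B
So the change in checkable deposits held by the non-bank public at commercial banks is -£1031 billion.

-£1031 billion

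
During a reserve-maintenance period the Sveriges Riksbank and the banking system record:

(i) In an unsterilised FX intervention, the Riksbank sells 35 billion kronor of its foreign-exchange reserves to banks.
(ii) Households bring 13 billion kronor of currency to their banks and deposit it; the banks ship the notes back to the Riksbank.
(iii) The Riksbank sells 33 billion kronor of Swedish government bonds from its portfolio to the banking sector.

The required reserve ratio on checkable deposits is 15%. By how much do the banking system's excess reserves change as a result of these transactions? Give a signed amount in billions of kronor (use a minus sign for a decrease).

-56.95 billion

FX sale 35 billion kronor: reserves −35B, deposits 0.
Currency deposit 13 billion kronor: reserves +13B, deposits +13B.
OMO sale (to banks) 33 billion kronor: reserves −33B, deposits 0.
Totals: Δreserves = −55B, Δdeposits = +13B.
Δrequired reserves = 15% × +13B = +1.95B.
Δexcess reserves = Δreserves − Δrequired = −55B − (+1.95B) = -56.95 billion.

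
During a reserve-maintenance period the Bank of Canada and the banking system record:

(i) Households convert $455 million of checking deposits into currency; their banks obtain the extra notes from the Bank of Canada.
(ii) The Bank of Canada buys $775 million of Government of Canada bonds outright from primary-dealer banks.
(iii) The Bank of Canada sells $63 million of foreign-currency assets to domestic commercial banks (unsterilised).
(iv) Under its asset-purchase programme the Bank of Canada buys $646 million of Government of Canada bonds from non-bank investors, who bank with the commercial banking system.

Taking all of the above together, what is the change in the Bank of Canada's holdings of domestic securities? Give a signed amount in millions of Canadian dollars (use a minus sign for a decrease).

Currency withdrawal $455 million: the Bank of Canada's securities portfolio is untouched → 0.
OMO purchase (from banks) $775 million: securities added to the Bank of Canada's portfolio → +$775M.
FX sale $63 million: the Bank of Canada's securities portfolio is untouched → 0.
Asset purchase (from non-banks) $646 million: securities added to the Bank of Canada's portfolio → +$646M.
Net: 0 + 775 + 0 + 646 = +$1421 million.

+$1421 million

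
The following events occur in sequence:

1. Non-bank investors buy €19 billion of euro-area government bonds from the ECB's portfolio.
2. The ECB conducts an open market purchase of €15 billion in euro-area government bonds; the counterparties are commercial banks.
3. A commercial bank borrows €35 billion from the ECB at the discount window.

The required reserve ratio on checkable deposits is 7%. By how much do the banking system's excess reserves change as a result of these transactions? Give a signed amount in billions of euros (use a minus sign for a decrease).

Asset sale (to non-banks) €19 billion: reserves −€19B, deposits −€19B.
OMO purchase (from banks) €15 billion: reserves +€15B, deposits 0.
Discount-window loan €35 billion: reserves +€35B, deposits 0.
Totals: Δreserves = +€31B, Δdeposits = −€19B.
Δrequired reserves = 7% × −€19B = −€1.33B.
Δexcess reserves = Δreserves − Δrequired = +€31B − (−€1.33B) = +€32.33 billion.

+€32.33 billion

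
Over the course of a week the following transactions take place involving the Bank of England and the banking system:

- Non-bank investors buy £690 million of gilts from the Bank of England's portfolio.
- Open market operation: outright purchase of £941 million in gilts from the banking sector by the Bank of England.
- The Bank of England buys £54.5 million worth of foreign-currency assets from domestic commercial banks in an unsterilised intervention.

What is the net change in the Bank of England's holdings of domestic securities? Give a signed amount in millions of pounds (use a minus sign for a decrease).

Bank of England balance sheet:
  Assets:      Securities +£251M, Foreign assets +£54.5M
  Liabilities: Bank reserves +£305.5M
So the change in the Bank of England's holdings of domestic securities is +£251 million.

+£251 million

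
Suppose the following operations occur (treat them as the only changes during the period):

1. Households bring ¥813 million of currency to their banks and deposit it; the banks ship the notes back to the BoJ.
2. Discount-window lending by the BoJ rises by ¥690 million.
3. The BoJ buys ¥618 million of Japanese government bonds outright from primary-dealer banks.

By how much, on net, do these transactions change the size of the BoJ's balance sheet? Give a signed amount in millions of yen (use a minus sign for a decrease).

Currency deposit ¥813 million: only the composition of liabilities changes → 0.
Discount-window loan ¥690 million: a BoJ asset is acquired → +¥690M.
OMO purchase (from banks) ¥618 million: a BoJ asset is acquired → +¥618M.
Net: 0 + 690 + 618 = +¥1308 million.

+¥1308 million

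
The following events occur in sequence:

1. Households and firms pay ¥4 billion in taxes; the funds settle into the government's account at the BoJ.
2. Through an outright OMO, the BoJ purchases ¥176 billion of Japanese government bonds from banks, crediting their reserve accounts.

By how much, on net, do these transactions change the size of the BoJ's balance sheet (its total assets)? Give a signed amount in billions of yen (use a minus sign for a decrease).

+¥176 billion

Government account inflow ¥4 billion: only the composition of liabilities changes → 0.
OMO purchase (from banks) ¥176 billion: a BoJ asset is acquired → +¥176B.
Net: 0 + 176 = +¥176 billion.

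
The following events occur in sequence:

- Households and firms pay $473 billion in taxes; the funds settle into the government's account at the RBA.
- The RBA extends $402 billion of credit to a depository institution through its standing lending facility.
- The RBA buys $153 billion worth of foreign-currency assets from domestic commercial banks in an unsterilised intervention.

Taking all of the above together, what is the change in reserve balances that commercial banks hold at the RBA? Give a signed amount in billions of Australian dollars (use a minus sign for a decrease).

+$82 billion

Government account inflow $473 billion: funds move from bank reserves into the government account → −$473B.
Discount-window loan $402 billion: the loan is credited to the bank's reserve account → +$402B.
FX purchase $153 billion: the RBA pays by crediting reserve accounts → +$153B.
Net: −473 + 402 + 153 = +$82 billion.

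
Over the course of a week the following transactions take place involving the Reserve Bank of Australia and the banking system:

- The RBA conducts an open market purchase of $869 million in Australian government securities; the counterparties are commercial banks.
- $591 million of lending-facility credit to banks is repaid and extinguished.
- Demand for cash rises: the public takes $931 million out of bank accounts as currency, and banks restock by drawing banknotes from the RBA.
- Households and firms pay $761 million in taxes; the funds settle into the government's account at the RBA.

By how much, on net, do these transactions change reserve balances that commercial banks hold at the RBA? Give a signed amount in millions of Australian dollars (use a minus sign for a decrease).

RBA balance sheet:
  Assets:      Securities +$869M, Loans to banks −$591M
  Liabilities: Bank reserves −$1414M, Currency in circulation +$931M, Government deposits +$761M
Commercial banking system:
  Assets:      Reserves at CB −$1414M, Securities −$869M
  Liabilities: Checkable deposits −$1692M, Borrowings from CB −$591M
So the change in reserve balances that commercial banks hold at the RBA is -$1414 million.

-$1414 million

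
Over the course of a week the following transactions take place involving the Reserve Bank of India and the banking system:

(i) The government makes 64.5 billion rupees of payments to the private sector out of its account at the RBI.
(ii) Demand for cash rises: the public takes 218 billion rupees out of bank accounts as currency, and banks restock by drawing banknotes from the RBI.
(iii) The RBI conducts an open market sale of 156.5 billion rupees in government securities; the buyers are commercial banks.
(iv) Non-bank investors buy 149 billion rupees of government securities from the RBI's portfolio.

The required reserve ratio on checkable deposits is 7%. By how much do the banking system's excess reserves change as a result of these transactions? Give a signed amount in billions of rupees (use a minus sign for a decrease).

-437.825 billion

Government spending 64.5 billion rupees: reserves +64.5B, deposits +64.5B.
Currency withdrawal 218 billion rupees: reserves −218B, deposits −218B.
OMO sale (to banks) 156.5 billion rupees: reserves −156.5B, deposits 0.
Asset sale (to non-banks) 149 billion rupees: reserves −149B, deposits −149B.
Totals: Δreserves = −459B, Δdeposits = −302.5B.
Δrequired reserves = 7% × −302.5B = −21.175B.
Δexcess reserves = Δreserves − Δrequired = −459B − (−21.175B) = -437.825 billion.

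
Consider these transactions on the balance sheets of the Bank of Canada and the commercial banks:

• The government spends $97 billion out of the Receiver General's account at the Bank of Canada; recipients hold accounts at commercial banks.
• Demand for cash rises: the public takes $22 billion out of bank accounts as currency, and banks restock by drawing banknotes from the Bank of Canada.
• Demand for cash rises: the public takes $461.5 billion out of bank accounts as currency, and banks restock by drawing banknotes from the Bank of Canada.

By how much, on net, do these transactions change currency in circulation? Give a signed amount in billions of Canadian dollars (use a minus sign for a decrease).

Government spending $97 billion: no currency enters or leaves circulation → 0.
Currency withdrawal $22 billion: notes leave the central bank → +$22B.
Currency withdrawal $461.5 billion: notes leave the central bank → +$461.5B.
Net: 0 + 22 + 461.5 = +$483.5 billion.

+$483.5 billion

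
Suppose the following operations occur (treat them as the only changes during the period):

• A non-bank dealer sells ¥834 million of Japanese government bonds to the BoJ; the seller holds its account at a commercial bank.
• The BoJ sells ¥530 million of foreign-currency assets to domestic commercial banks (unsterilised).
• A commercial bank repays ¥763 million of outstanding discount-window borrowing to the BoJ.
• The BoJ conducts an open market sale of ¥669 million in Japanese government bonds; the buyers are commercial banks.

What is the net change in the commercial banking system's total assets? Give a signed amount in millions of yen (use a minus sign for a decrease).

+¥71 million

Asset purchase (from non-banks) ¥834 million: bank balance sheets expand → +¥834M.
FX sale ¥530 million: just an asset swap on bank balance sheets → 0.
Discount-window repayment ¥763 million: bank balance sheets shrink → −¥763M.
OMO sale (to banks) ¥669 million: just an asset swap on bank balance sheets → 0.
Net: 834 + 0 − 763 + 0 = +¥71 million.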